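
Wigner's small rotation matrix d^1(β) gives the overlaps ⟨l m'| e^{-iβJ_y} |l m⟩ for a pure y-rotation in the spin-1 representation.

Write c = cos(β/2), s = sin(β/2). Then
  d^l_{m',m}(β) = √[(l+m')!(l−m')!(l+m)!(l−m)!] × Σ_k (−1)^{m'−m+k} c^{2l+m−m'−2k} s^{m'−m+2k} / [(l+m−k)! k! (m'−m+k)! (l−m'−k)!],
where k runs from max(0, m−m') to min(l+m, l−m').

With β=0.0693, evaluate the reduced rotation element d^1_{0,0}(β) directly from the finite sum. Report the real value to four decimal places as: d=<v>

d=0.9976

d^1_{0,0}(β=0.0693) via Wigner's sum:
With c≡cos(β/2)=0.999400 and s≡sin(β/2)=0.034643, N=[1·1·1·1]^{1/2}=1.000000
The bounds max(0,m−m')=0 and min(l+m,l−m')=1 give 2 terms
  k=0: (−1)^0·1.0000/(1)·0.9994^2·0.0346^0 = +0.998800
  k=1: (−1)^1·1.0000/(1)·0.9994^0·0.0346^2 = -0.001200
d^1_{0,0}(0.0693) = +0.998800 -0.001200 = +0.997600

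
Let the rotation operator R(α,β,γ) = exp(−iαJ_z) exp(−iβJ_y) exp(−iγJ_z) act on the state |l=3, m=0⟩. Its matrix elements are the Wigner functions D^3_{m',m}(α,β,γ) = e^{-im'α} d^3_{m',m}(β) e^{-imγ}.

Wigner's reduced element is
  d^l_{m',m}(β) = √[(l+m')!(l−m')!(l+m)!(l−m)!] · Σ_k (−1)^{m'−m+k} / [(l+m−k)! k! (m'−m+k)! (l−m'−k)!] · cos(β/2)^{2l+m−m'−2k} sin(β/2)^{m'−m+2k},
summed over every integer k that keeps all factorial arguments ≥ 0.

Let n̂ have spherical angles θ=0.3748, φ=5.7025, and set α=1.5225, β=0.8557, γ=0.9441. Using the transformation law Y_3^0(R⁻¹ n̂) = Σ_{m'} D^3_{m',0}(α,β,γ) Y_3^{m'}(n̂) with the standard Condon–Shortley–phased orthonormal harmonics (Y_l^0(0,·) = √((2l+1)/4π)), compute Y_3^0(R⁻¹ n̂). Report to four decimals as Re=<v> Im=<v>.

Need the full column D^3_{m',0} for m'=−3..3 at α=1.5225, β=0.8557, γ=0.9441.
cos(β/2)=0.909860, sin(β/2)=0.414916
d^3_{-3,0}: single k=3 term ⇒ +0.240612;  D = -0.034740-0.238091i
d^3_{-2,0}: k∈[2..3] ⇒ +0.646217 -0.134384 = +0.511832;  D = -0.509447+0.049362i
d^3_{-1,0}: k∈[1..3] ⇒ +0.896237 -0.559132 +0.038758 = +0.375863;  D = +0.018146+0.375425i
d^3_{0,0}: k∈[0..3] ⇒ +0.567345 -1.061842 +0.220816 -0.005102 = -0.278784;  D = -0.278784+0.000000i
d^3_{1,0}: k∈[0..2] ⇒ -0.896237 +0.559132 -0.038758 = -0.375863;  D = -0.018146+0.375425i
d^3_{2,0}: k∈[0..1] ⇒ +0.646217 -0.134384 = +0.511832;  D = -0.509447-0.049362i
d^3_{3,0}: single k=0 term ⇒ -0.240612;  D = +0.034740-0.238091i
Y_3^{m'}(θ=0.3748,φ=5.7025) and Σ D·Y over m':
  (-0.0347-0.2381i)·(-0.0035+0.0202i)  (-0.5094+0.0494i)·(+0.0507+0.1169i)  (+0.0181+0.3754i)·(+0.3294+0.2161i)  (-0.2788+0.0000i)·(+0.4618+0.0000i)  (-0.0181+0.3754i)·(-0.3294+0.2161i)  (-0.5094-0.0494i)·(+0.0507-0.1169i)  (+0.0347-0.2381i)·(+0.0035+0.0202i)
Y_3^0(R⁻¹ n̂) = -0.332472+0.000000i

Re=-0.3325 Im=0.0000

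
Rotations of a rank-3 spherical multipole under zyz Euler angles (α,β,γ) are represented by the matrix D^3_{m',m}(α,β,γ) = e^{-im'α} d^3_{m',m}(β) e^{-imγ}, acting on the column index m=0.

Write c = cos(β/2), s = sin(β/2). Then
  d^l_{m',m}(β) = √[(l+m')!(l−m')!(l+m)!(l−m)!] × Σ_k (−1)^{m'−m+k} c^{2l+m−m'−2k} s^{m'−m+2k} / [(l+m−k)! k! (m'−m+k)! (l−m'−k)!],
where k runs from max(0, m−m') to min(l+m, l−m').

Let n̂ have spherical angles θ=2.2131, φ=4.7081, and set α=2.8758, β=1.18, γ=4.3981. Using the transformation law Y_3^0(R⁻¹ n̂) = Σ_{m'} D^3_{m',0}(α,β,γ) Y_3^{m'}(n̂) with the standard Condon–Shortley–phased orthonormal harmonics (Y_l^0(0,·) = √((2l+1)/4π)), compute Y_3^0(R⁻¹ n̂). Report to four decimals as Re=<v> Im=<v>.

Re=0.3319 Im=0.0000

Need the full column D^3_{m',0} for m'=−3..3 at α=2.8758, β=1.18, γ=4.3981.
cos(β/2)=0.830941, sin(β/2)=0.556361
d^3_{-3,0}: single k=3 term ⇒ +0.441871;  D = -0.308684+0.316170i
d^3_{-2,0}: k∈[2..3] ⇒ +0.808266 -0.362349 = +0.445916;  D = +0.384382-0.226035i
d^3_{-1,0}: k∈[1..3] ⇒ +0.763480 -1.026815 +0.153442 = -0.109893;  D = +0.106034-0.028866i
d^3_{0,0}: k∈[0..3] ⇒ +0.329170 -1.328116 +0.595401 -0.029658 = -0.433203;  D = -0.433203+0.000000i
d^3_{1,0}: k∈[0..2] ⇒ -0.763480 +1.026815 -0.153442 = +0.109893;  D = -0.106034-0.028866i
d^3_{2,0}: k∈[0..1] ⇒ +0.808266 -0.362349 = +0.445916;  D = +0.384382+0.226035i
d^3_{3,0}: single k=0 term ⇒ -0.441871;  D = +0.308684+0.316170i
Y_3^{m'}(θ=2.2131,φ=4.7081) and Σ D·Y over m':
  (-0.3087+0.3162i)·(+0.0028-0.2142i)  (+0.3844-0.2260i)·(+0.3925+0.0034i)  (+0.1060-0.0289i)·(-0.0009+0.2055i)  (-0.4332+0.0000i)·(+0.2695+0.0000i)  (-0.1060-0.0289i)·(+0.0009+0.2055i)  (+0.3844+0.2260i)·(+0.3925-0.0034i)  (+0.3087+0.3162i)·(-0.0028-0.2142i)
Y_3^0(R⁻¹ n̂) = +0.331909+0.000000i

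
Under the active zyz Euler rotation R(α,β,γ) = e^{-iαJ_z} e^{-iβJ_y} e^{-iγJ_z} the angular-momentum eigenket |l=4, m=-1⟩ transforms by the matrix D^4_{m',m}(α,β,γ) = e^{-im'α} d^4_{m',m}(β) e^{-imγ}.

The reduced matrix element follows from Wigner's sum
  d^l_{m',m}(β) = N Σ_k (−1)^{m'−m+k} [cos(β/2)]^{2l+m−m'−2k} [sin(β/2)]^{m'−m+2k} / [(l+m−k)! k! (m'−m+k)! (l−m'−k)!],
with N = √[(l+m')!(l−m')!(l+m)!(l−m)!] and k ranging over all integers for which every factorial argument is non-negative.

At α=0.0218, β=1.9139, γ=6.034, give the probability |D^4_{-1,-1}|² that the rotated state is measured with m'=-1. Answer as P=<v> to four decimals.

D^4_{-1,-1}(0.0218,1.9139,6.034) = e^{-i·-1·0.0218}·d^4_{-1,-1}(1.9139)·e^{-i·-1·6.034}. Compute d first:
c=cos(1.9139/2)=0.576016, s=sin(1.9139/2)=0.817439; N=√[6·120·6·120]=720.000000
k: max(0,(-1)−(-1))=0 … min(4+(-1),4−(-1))=3
  k=0: (−1)^0·720.0000/(720)·0.5760^8·0.8174^0 = +0.012119
  k=1: (−1)^1·720.0000/(48)·0.5760^6·0.8174^2 = -0.366107
  k=2: (−1)^2·720.0000/(24)·0.5760^4·0.8174^4 = +1.474618
  k=3: (−1)^3·720.0000/(72)·0.5760^2·0.8174^6 = -0.989919
d^4_{-1,-1}(1.9139) = +0.012119 -0.366107 +1.474618 -0.989919 = +0.130711
|D^4_{-1,-1}|² = |d^4_{-1,-1}(β)|² = (+0.130711)² = 0.017085 (the z-rotation phases have unit modulus)

P=0.0171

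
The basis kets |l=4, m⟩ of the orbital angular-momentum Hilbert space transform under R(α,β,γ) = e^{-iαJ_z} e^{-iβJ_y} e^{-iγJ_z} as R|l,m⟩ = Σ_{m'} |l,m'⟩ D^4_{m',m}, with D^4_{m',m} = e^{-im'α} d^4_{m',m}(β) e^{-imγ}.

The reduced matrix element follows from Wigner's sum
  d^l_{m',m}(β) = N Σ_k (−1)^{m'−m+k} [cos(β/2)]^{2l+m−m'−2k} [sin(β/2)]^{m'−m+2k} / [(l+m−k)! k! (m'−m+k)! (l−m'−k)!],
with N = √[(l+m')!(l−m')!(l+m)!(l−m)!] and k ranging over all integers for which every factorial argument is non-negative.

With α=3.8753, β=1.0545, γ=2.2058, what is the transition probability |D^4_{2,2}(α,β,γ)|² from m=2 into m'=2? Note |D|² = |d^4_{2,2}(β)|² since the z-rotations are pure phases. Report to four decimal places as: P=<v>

Split into d^4_{2,2}(β=1.0545) × two z-phases.
With c≡cos(β/2)=0.864194 and s≡sin(β/2)=0.503159, N=[720·2·720·2]^{1/2}=1440.000000
k: max(0,(2)−(2))=0 … min(4+(2),4−(2))=2
  k=0: (−1)^0·1440.0000/(1440)·0.8642^8·0.5032^0 = +0.311093
  k=1: (−1)^1·1440.0000/(120)·0.8642^6·0.5032^2 = -1.265490
  k=2: (−1)^2·1440.0000/(96)·0.8642^4·0.5032^4 = +0.536236
d^4_{2,2}(1.0545) = +0.311093 -1.265490 +0.536236 = -0.418161
|D^4_{2,2}|² = |d^4_{2,2}(β)|² = (-0.418161)² = 0.174859 (the z-rotation phases have unit modulus)

P=0.1749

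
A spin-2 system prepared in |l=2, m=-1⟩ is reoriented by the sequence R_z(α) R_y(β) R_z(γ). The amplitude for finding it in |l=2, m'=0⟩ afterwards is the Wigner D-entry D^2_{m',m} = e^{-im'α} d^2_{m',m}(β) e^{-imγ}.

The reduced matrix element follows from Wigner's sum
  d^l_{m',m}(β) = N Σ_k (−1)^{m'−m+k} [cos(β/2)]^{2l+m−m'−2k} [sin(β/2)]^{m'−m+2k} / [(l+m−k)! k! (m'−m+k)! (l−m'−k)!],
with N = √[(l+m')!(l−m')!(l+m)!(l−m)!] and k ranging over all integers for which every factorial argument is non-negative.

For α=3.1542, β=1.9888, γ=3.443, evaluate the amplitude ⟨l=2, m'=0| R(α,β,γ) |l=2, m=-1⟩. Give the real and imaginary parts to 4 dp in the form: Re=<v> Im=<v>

Split into d^2_{0,-1}(β=1.9888) × two z-phases.
With c≡cos(β/2)=0.545006 and s≡sin(β/2)=0.838432, N=[2·2·1·6]^{1/2}=4.898979
The bounds max(0,m−m')=0 and min(l+m,l−m')=1 give 2 terms
  k=0: (−1)^1·4.8990/(2)·0.5450^3·0.8384^1 = -0.332466
  k=1: (−1)^2·4.8990/(2)·0.5450^1·0.8384^3 = +0.786830
d^2_{0,-1}(1.9888) = -0.332466 +0.786830 = +0.454363
D = (+1.000000+0.000000i)·(+0.454363)·(-0.954920-0.296864i) = -0.433880-0.134884i

Re=-0.4339 Im=-0.1349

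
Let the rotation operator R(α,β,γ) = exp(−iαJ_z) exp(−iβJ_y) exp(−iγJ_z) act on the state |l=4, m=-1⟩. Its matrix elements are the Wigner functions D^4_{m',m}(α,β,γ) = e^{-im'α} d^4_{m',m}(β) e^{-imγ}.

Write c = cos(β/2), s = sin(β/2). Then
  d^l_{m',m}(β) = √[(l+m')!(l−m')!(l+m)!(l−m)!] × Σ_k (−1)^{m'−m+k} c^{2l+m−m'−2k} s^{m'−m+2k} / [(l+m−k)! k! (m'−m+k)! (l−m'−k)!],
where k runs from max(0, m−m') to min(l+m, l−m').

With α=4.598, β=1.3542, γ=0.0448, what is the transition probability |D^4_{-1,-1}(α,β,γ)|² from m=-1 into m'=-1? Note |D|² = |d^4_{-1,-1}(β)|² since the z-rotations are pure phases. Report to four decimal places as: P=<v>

Split into d^4_{-1,-1}(β=1.3542) × two z-phases.
Half-angle: c=0.779393, s=0.626535. N=√(6·120·6·120)=720.000000
The bounds max(0,m−m')=0 and min(l+m,l−m')=3 give 4 terms
  k=0: (−1)^0·720.0000/(720)·0.7794^8·0.6265^0 = +0.136161
  k=1: (−1)^1·720.0000/(48)·0.7794^6·0.6265^2 = -1.319840
  k=2: (−1)^2·720.0000/(24)·0.7794^4·0.6265^4 = +1.705806
  k=3: (−1)^3·720.0000/(72)·0.7794^2·0.6265^6 = -0.367440
d^4_{-1,-1}(1.3542) = +0.136161 -1.319840 +1.705806 -0.367440 = +0.154686
|D^4_{-1,-1}|² = |d^4_{-1,-1}(β)|² = (+0.154686)² = 0.023928 (the z-rotation phases have unit modulus)

P=0.0239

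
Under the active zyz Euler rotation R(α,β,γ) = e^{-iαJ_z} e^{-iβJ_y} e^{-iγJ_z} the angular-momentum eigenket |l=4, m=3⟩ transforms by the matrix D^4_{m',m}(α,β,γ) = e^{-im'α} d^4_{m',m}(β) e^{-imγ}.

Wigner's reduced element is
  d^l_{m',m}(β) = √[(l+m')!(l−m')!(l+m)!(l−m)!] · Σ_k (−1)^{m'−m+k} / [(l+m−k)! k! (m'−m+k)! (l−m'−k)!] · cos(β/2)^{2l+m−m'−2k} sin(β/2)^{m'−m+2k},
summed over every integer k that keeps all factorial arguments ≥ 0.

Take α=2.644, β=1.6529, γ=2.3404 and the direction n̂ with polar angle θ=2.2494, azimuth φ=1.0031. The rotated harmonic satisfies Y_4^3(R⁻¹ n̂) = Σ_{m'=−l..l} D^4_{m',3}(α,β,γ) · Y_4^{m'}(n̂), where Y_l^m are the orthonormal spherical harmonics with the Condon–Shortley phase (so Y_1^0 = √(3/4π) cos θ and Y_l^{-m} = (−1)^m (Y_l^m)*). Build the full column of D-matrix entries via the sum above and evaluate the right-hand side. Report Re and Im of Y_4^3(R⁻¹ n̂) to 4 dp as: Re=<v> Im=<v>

Re=-0.0035 Im=0.0009

Need the full column D^4_{m',3} for m'=−4..4 at α=2.644, β=1.6529, γ=2.3404.
cos(β/2)=0.677491, sin(β/2)=0.735531
d^4_{-4,3}: single k=7 term ⇒ +0.223180;  D = -0.204397-0.089618i
d^4_{-3,3}: k∈[6..7] ⇒ +0.508758 -0.085666 = +0.423092;  D = +0.259403+0.334240i
d^4_{-2,3}: k∈[5..6] ⇒ +0.751451 -0.295239 = +0.456212;  D = -0.073765-0.450209i
d^4_{-1,3}: k∈[4..5] ⇒ +0.815713 -0.576877 = +0.238836;  D = -0.078565+0.225544i
d^4_{0,3}: k∈[3..4] ⇒ +0.672024 -0.792099 = -0.120075;  D = -0.088832+0.080789i
d^4_{1,3}: k∈[2..3] ⇒ +0.415235 -0.815713 = -0.400478;  D = +0.388959-0.095359i
d^4_{2,3}: k∈[1..2] ⇒ +0.180298 -0.637538 = -0.457240;  D = -0.442203-0.116297i
d^4_{3,3}: k∈[0..1] ⇒ +0.044384 -0.366203 = -0.321819;  D = +0.234424+0.220483i
d^4_{4,3}: single k=0 term ⇒ -0.136292;  D = -0.042671-0.129440i
Y_4^{m'}(θ=2.2494,φ=1.0031) and Σ D·Y over m':
  (-0.2044-0.0896i)·(-0.1047+0.1243i)  (+0.2594+0.3342i)·(+0.3674+0.0489i)  (-0.0738-0.4502i)·(-0.1503-0.3231i)  (-0.0786+0.2255i)·(+0.0301-0.0471i)  (-0.0888+0.0808i)·(-0.3583+0.0000i)  (+0.3890-0.0954i)·(-0.0301-0.0471i)  (-0.4422-0.1163i)·(-0.1503+0.3231i)  (+0.2344+0.2205i)·(-0.3674+0.0489i)  (-0.0427-0.1294i)·(-0.1047-0.1243i)
Y_4^3(R⁻¹ n̂) = -0.003461+0.000935i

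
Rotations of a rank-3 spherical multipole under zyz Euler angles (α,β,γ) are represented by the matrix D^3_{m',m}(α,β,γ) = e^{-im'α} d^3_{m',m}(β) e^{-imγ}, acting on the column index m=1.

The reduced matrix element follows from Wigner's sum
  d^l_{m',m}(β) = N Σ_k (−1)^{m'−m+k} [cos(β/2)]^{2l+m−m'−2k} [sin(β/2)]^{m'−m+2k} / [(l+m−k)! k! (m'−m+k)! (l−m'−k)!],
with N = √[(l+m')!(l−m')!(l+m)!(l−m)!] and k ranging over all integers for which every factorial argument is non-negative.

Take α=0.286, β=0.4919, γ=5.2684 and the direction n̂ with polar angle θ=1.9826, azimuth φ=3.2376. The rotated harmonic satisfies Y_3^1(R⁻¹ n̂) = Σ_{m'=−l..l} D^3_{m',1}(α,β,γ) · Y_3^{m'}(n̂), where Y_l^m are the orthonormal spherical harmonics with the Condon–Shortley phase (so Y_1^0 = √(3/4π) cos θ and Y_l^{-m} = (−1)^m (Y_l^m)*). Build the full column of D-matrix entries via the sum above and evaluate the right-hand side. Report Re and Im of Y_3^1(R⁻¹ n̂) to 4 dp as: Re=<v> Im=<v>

Need the full column D^3_{m',1} for m'=−3..3 at α=0.286, β=0.4919, γ=5.2684.
cos(β/2)=0.969906, sin(β/2)=0.243478
d^3_{-3,1}: single k=4 term ⇒ +0.012804;  D = -0.003808+0.012225i
d^3_{-2,1}: k∈[3..4] ⇒ +0.083291 -0.002624 = +0.080667;  D = -0.001290+0.080656i
d^3_{-1,1}: k∈[2..4] ⇒ +0.314767 -0.026448 +0.000208 = +0.288528;  D = +0.076963+0.278074i
d^3_{0,1}: k∈[1..3] ⇒ +0.723935 -0.136861 +0.002875 = +0.589948;  D = +0.311376+0.501083i
d^3_{1,1}: k∈[0..2] ⇒ +0.832490 -0.419690 +0.019836 = +0.432636;  D = +0.322740+0.288120i
d^3_{2,1}: k∈[0..1] ⇒ -0.660859 +0.083291 = -0.577568;  D = -0.521868-0.247463i
d^3_{3,1}: single k=0 term ⇒ +0.203181;  D = +0.200689+0.031726i
Y_3^{m'}(θ=1.9826,φ=3.2376) and Σ D·Y over m':
  (-0.0038+0.0122i)·(-0.3079+0.0912i)  (-0.0013+0.0807i)·(-0.3372+0.0656i)  (+0.0770+0.2781i)·(+0.0586-0.0056i)  (+0.3114+0.5011i)·(+0.3285+0.0000i)  (+0.3227+0.2881i)·(-0.0586-0.0056i)  (-0.5219-0.2475i)·(-0.3372-0.0656i)  (+0.2007+0.0317i)·(+0.3079+0.0912i)
Y_3^1(R⁻¹ n̂) = +0.304909+0.276074i

Re=0.3049 Im=0.2761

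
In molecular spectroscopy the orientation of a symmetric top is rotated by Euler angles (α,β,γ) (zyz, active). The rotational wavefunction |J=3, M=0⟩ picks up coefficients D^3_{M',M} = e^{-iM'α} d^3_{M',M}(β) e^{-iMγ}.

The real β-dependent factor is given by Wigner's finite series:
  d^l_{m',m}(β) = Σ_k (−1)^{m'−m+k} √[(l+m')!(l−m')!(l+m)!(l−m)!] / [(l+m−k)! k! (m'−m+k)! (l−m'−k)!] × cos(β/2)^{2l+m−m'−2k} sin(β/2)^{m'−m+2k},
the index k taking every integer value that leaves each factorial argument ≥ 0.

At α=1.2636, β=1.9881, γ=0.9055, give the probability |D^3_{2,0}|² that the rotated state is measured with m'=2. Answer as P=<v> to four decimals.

P=0.2151

D^3_{2,0}(1.2636,1.9881,0.9055) = e^{-i·2·1.2636}·d^3_{2,0}(1.9881)·e^{-i·0·0.9055}. Compute d first:
With c≡cos(β/2)=0.545299 and s≡sin(β/2)=0.838241, N=[120·1·6·6]^{1/2}=65.726707
Admissible k: 0..1 (factorial args all ≥0)
  k=0: (−1)^2·65.7267/(12)·0.5453^4·0.8382^2 = +0.340282
  k=1: (−1)^3·65.7267/(12)·0.5453^2·0.8382^4 = -0.804094
d^3_{2,0}(1.9881) = +0.340282 -0.804094 = -0.463812
|D^3_{2,0}|² = |d^3_{2,0}(β)|² = (-0.463812)² = 0.215122 (the z-rotation phases have unit modulus)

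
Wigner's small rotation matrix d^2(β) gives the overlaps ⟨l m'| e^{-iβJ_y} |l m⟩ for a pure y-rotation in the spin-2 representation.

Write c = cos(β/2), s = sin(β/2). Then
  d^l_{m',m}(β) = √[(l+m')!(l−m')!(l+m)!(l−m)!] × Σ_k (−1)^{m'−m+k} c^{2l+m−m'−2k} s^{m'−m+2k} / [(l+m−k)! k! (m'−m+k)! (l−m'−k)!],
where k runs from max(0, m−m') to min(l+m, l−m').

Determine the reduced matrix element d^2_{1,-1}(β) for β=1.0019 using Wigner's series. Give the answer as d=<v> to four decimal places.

d=0.4792

d^2_{1,-1}(β=1.0019) via Wigner's sum:
Half-angle: c=0.877127, s=0.480259. N=√(6·1·1·6)=6.000000
The bounds max(0,m−m')=0 and min(l+m,l−m')=1 give 2 terms
  k=0: (−1)^2·6.0000/(2)·0.8771^2·0.4803^2 = +0.532350
  k=1: (−1)^3·6.0000/(6)·0.8771^0·0.4803^4 = -0.053199
d^2_{1,-1}(1.0019) = +0.532350 -0.053199 = +0.479151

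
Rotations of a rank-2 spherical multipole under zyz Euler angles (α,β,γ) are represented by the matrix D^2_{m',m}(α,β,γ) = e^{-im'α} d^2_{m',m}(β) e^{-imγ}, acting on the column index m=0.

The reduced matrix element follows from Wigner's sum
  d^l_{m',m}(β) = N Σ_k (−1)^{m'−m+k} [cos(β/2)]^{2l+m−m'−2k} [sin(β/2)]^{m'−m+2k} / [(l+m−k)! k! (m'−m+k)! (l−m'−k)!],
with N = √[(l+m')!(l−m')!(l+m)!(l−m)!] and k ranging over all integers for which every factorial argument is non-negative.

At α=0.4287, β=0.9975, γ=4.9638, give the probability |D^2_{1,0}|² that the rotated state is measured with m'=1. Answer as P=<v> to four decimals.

Split into d^2_{1,0}(β=0.9975) × two z-phases.
c=cos(0.9975/2)=0.878181, s=sin(0.9975/2)=0.478328; N=√[6·1·2·2]=4.898979
The bounds max(0,m−m')=0 and min(l+m,l−m')=1 give 2 terms
  k=0: (−1)^1·4.8990/(2)·0.8782^3·0.4783^1 = -0.793513
  k=1: (−1)^2·4.8990/(2)·0.8782^1·0.4783^3 = +0.235417
d^2_{1,0}(0.9975) = -0.793513 +0.235417 = -0.558096
|D^2_{1,0}|² = |d^2_{1,0}(β)|² = (-0.558096)² = 0.311471 (the z-rotation phases have unit modulus)

P=0.3115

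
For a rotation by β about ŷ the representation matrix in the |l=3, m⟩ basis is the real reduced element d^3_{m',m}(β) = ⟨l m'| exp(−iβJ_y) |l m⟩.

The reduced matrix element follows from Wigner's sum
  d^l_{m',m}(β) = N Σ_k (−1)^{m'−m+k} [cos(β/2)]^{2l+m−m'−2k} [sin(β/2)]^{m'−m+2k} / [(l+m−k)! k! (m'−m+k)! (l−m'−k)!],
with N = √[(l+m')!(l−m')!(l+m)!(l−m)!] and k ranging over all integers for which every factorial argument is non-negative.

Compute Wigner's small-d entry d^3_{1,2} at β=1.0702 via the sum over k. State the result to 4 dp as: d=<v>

d=0.2257

d^3_{1,2}(β=1.0702) via Wigner's sum:
Half-angle: c=0.860218, s=0.509927. N=√(24·2·120·1)=75.894664
The bounds max(0,m−m')=1 and min(l+m,l−m')=2 give 2 terms
  k=1: (−1)^0·75.8947/(24)·0.8602^5·0.5099^1 = +0.759538
  k=2: (−1)^1·75.8947/(12)·0.8602^3·0.5099^3 = -0.533801
d^3_{1,2}(1.0702) = +0.759538 -0.533801 = +0.225738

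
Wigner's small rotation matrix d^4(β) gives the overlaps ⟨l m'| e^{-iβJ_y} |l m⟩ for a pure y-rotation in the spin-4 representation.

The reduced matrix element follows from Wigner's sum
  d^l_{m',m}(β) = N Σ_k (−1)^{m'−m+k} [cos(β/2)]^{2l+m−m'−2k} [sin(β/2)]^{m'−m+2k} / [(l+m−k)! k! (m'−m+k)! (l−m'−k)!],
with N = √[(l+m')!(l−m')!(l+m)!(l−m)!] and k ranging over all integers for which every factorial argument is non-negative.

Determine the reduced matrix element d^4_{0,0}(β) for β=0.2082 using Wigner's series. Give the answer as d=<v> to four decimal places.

d^4_{0,0}(β=0.2082) via Wigner's sum:
c=cos(0.2082/2)=0.994586, s=sin(0.2082/2)=0.103912; N=√[24·24·24·24]=576.000000
Admissible k: 0..4 (factorial args all ≥0)
  k=0: (−1)^0·576.0000/(576)·0.9946^8·0.1039^0 = +0.957504
  k=1: (−1)^1·576.0000/(36)·0.9946^6·0.1039^2 = -0.167227
  k=2: (−1)^2·576.0000/(16)·0.9946^4·0.1039^4 = +0.004107
  k=3: (−1)^3·576.0000/(36)·0.9946^2·0.1039^6 = -0.000020
  k=4: (−1)^4·576.0000/(576)·0.9946^0·0.1039^8 = +0.000000
d^4_{0,0}(0.2082) = +0.957504 -0.167227 +0.004107 -0.000020 +0.000000 = +0.794363

d=0.7944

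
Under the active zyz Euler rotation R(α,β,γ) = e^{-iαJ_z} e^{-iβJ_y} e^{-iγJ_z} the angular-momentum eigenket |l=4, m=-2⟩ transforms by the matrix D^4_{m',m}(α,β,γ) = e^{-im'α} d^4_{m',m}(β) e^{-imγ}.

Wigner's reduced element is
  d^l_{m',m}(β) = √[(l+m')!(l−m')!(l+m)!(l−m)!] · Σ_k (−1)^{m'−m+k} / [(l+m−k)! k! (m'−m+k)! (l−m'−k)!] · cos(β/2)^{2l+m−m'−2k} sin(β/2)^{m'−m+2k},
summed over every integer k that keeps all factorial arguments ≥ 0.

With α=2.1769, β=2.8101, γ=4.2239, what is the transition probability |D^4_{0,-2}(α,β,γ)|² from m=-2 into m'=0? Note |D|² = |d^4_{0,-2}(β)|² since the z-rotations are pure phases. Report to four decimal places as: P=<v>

D^4_{0,-2}(2.1769,2.8101,4.2239) = e^{-i·0·2.1769}·d^4_{0,-2}(2.8101)·e^{-i·-2·4.2239}. Compute d first:
Half-angle: c=0.164988, s=0.986295. N=√(24·24·2·720)=910.735966
Admissible k: 0..2 (factorial args all ≥0)
  k=0: (−1)^2·910.7360/(96)·0.1650^6·0.9863^2 = +0.000186
  k=1: (−1)^3·910.7360/(36)·0.1650^4·0.9863^4 = -0.017739
  k=2: (−1)^4·910.7360/(96)·0.1650^2·0.9863^6 = +0.237723
d^4_{0,-2}(2.8101) = +0.000186 -0.017739 +0.237723 = +0.220170
|D^4_{0,-2}|² = |d^4_{0,-2}(β)|² = (+0.220170)² = 0.048475 (the z-rotation phases have unit modulus)

P=0.0485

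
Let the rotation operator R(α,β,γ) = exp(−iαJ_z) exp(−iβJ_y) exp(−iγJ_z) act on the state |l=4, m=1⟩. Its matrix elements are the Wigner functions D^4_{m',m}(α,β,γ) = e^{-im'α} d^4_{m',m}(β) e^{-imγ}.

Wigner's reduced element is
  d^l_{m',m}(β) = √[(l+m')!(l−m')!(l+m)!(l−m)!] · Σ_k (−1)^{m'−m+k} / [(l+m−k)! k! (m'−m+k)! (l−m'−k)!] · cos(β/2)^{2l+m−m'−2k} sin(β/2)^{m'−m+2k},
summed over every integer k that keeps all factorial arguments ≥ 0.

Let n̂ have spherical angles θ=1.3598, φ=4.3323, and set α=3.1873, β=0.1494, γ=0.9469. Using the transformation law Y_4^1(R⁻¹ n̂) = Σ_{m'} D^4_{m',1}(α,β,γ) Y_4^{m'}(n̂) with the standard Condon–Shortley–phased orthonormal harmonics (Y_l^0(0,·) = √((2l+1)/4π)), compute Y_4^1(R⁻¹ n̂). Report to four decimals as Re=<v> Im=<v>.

Re=0.2964 Im=0.0700

Need the full column D^4_{m',1} for m'=−4..4 at α=3.1873, β=0.1494, γ=0.9469.
cos(β/2)=0.997211, sin(β/2)=0.074631
d^4_{-4,1}: single k=5 term ⇒ +0.000017;  D = +0.000012-0.000012i
d^4_{-3,1}: k∈[4..5] ⇒ +0.000406 -0.000001 = +0.000404;  D = -0.000279+0.000293i
d^4_{-2,1}: k∈[3..5] ⇒ +0.005797 -0.000049 +0.000000 = +0.005748;  D = +0.003770-0.004339i
d^4_{-1,1}: k∈[2..5] ⇒ +0.054772 -0.000920 +0.000003 -0.000000 = +0.053854;  D = -0.033426+0.042225i
d^4_{0,1}: k∈[1..4] ⇒ +0.327297 -0.010999 +0.000062 -0.000000 = +0.316359;  D = +0.184818-0.256760i
d^4_{1,1}: k∈[0..3] ⇒ +0.977907 -0.082158 +0.000920 -0.000002 = +0.896668;  D = -0.490036+0.750918i
d^4_{2,1}: k∈[0..2] ⇒ -0.310501 +0.008695 -0.000032 = -0.301838;  D = -0.153235+0.260049i
d^4_{3,1}: k∈[0..1] ⇒ +0.043474 -0.000406 = +0.043068;  D = -0.020146+0.038065i
d^4_{4,1}: single k=0 term ⇒ -0.003067;  D = -0.001310+0.002774i
Y_4^{m'}(θ=1.3598,φ=4.3323) and Σ D·Y over m':
  (+0.0000-0.0000i)·(+0.0204+0.4040i)  (-0.0003+0.0003i)·(+0.2227-0.1023i)  (+0.0038-0.0043i)·(+0.1606+0.1527i)  (-0.0334+0.0422i)·(+0.0968-0.2423i)  (+0.1848-0.2568i)·(+0.1853+0.0000i)  (-0.4900+0.7509i)·(-0.0968-0.2423i)  (-0.1532+0.2600i)·(+0.1606-0.1527i)  (-0.0201+0.0381i)·(-0.2227-0.1023i)  (-0.0013+0.0028i)·(+0.0204-0.4040i)
Y_4^1(R⁻¹ n̂) = +0.296423+0.069975i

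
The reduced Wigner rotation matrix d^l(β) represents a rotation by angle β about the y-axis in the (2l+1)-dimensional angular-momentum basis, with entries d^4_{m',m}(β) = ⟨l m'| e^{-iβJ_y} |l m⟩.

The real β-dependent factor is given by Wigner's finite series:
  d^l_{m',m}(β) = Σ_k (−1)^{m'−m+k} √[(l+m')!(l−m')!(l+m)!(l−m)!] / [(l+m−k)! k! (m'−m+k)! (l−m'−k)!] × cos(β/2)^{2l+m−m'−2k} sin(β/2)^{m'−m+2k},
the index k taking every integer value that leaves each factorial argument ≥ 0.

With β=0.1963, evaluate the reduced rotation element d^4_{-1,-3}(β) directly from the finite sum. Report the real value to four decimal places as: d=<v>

d=0.0728

d^4_{-1,-3}(β=0.1963) via Wigner's sum:
Half-angle: c=0.995187, s=0.097992. N=√(6·120·1·5040)=1904.940944
Admissible k: 0..1 (factorial args all ≥0)
  k=0: (−1)^2·1904.9409/(240)·0.9952^6·0.0980^2 = +0.074043
  k=1: (−1)^3·1904.9409/(144)·0.9952^4·0.0980^4 = -0.001196
d^4_{-1,-3}(0.1963) = +0.074043 -0.001196 = +0.072847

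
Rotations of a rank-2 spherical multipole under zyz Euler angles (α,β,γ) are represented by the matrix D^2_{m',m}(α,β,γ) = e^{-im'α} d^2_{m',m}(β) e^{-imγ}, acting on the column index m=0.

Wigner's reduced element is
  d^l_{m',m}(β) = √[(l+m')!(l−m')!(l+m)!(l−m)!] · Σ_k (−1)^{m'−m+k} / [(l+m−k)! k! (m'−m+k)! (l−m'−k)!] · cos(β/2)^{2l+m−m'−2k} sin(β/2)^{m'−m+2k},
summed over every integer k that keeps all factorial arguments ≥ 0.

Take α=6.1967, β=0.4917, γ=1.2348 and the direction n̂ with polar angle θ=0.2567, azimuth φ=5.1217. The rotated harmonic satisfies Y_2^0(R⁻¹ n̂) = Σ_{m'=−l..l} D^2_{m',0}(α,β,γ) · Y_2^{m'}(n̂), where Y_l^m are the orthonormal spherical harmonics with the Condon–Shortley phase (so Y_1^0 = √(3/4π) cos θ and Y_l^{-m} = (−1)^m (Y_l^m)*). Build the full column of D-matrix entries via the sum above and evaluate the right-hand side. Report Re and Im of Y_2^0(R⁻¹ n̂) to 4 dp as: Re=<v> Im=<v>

Re=0.4676 Im=0.0000

Need the full column D^2_{m',0} for m'=−2..2 at α=6.1967, β=0.4917, γ=1.2348.
cos(β/2)=0.969931, sin(β/2)=0.243381
d^2_{-2,0}: single k=2 term ⇒ +0.136499;  D = +0.134462-0.023493i
d^2_{-1,0}: k∈[1..2] ⇒ +0.543982 -0.034251 = +0.509731;  D = +0.507825-0.044029i
d^2_{0,0}: k∈[0..2] ⇒ +0.885040 -0.222902 +0.003509 = +0.665647;  D = +0.665647+0.000000i
d^2_{1,0}: k∈[0..1] ⇒ -0.543982 +0.034251 = -0.509731;  D = -0.507825-0.044029i
d^2_{2,0}: single k=0 term ⇒ +0.136499;  D = +0.134462+0.023493i
Y_2^{m'}(θ=0.2567,φ=5.1217) and Σ D·Y over m':
  (+0.1345-0.0235i)·(-0.0170+0.0182i)  (+0.5078-0.0440i)·(+0.0755+0.1740i)  (+0.6656+0.0000i)·(+0.5698+0.0000i)  (-0.5078-0.0440i)·(-0.0755+0.1740i)  (+0.1345+0.0235i)·(-0.0170-0.0182i)
Y_2^0(R⁻¹ n̂) = +0.467570-0.000000i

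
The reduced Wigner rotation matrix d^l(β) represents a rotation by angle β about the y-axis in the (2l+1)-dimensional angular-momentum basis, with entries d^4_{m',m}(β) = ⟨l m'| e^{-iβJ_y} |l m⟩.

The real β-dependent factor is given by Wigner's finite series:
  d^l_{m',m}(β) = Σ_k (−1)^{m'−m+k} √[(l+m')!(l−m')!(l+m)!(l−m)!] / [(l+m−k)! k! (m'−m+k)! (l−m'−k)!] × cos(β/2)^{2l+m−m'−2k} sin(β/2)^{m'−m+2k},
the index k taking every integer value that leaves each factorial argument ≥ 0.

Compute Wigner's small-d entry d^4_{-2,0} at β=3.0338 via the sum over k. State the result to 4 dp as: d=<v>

d^4_{-2,0}(β=3.0338) via Wigner's sum:
Half-angle: c=0.053870, s=0.998548. N=√(2·720·24·24)=910.735966
Admissible k: 2..4 (factorial args all ≥0)
  k=2: (−1)^0·910.7360/(96)·0.0539^6·0.9985^2 = +0.000000
  k=3: (−1)^1·910.7360/(36)·0.0539^4·0.9985^4 = -0.000212
  k=4: (−1)^2·910.7360/(96)·0.0539^2·0.9985^6 = +0.027292
d^4_{-2,0}(3.0338) = +0.000000 -0.000212 +0.027292 = +0.027080

d=0.0271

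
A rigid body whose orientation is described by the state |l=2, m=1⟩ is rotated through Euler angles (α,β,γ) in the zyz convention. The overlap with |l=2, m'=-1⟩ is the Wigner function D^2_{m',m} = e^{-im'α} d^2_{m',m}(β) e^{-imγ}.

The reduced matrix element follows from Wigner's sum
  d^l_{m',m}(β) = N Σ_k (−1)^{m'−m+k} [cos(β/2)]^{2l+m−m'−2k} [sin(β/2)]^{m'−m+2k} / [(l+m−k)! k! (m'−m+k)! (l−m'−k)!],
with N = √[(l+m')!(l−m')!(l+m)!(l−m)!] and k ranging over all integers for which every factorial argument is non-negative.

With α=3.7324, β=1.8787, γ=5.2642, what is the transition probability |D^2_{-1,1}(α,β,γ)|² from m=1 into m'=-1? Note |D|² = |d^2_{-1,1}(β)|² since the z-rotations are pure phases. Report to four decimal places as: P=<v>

P=0.0659

D^2_{-1,1}(3.7324,1.8787,5.2642) = e^{-i·-1·3.7324}·d^2_{-1,1}(1.8787)·e^{-i·1·5.2642}. Compute d first:
With c≡cos(β/2)=0.590313 and s≡sin(β/2)=0.807175, N=[1·6·6·1]^{1/2}=6.000000
k: max(0,(1)−(-1))=2 … min(2+(1),2−(-1))=3
  k=2: (−1)^0·6.0000/(2)·0.5903^2·0.8072^2 = +0.681115
  k=3: (−1)^1·6.0000/(6)·0.5903^0·0.8072^4 = -0.424492
d^2_{-1,1}(1.8787) = +0.681115 -0.424492 = +0.256623
|D^2_{-1,1}|² = |d^2_{-1,1}(β)|² = (+0.256623)² = 0.065855 (the z-rotation phases have unit modulus)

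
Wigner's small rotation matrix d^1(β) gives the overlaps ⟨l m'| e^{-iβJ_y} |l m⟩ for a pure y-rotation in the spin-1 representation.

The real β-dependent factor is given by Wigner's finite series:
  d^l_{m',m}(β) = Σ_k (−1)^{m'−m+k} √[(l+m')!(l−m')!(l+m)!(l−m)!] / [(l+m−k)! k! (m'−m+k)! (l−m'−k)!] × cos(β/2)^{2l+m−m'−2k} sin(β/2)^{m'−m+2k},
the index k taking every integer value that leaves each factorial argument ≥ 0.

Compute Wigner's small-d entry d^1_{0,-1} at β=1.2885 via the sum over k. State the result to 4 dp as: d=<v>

d=-0.6791

d^1_{0,-1}(β=1.2885) via Wigner's sum:
With c≡cos(β/2)=0.799550 and s≡sin(β/2)=0.600599, N=[1·1·1·2]^{1/2}=1.414214
k: max(0,(-1)−(0))=0 … min(1+(-1),1−(0))=0
  k=0: (−1)^1·1.4142/(1)·0.7996^1·0.6006^1 = -0.679118
d^1_{0,-1}(1.2885) = -0.679118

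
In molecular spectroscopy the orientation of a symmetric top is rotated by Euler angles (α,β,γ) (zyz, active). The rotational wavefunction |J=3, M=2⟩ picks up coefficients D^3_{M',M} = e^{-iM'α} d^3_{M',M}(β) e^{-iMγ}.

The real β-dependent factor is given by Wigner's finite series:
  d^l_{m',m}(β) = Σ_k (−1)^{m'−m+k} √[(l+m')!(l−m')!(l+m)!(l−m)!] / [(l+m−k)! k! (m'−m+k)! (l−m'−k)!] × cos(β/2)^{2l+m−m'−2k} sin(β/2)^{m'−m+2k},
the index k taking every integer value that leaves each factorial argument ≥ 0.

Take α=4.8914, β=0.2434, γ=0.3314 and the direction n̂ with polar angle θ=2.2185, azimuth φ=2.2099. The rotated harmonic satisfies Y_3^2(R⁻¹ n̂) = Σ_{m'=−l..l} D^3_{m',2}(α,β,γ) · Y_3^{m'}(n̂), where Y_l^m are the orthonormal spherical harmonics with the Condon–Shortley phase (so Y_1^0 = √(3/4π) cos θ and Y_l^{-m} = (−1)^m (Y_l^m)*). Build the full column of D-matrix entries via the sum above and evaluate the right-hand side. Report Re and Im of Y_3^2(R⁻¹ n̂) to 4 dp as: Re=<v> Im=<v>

Re=-0.2918 Im=-0.1536

Need the full column D^3_{m',2} for m'=−3..3 at α=4.8914, β=0.2434, γ=0.3314.
cos(β/2)=0.992604, sin(β/2)=0.121400
d^3_{-3,2}: single k=5 term ⇒ +0.000064;  D = +0.000008+0.000064i
d^3_{-2,2}: k∈[4..5] ⇒ +0.001070 -0.000003 = +0.001067;  D = -0.001018+0.000320i
d^3_{-1,2}: k∈[3..4] ⇒ +0.011067 -0.000083 = +0.010984;  D = -0.005109-0.009723i
d^3_{0,2}: k∈[2..3] ⇒ +0.078361 -0.001172 = +0.077189;  D = +0.060846-0.047496i
d^3_{1,2}: k∈[1..2] ⇒ +0.369911 -0.011067 = +0.358845;  D = +0.267645+0.239031i
d^3_{2,2}: k∈[0..1] ⇒ +0.956435 -0.071534 = +0.884901;  D = -0.462507+0.754412i
d^3_{3,2}: single k=0 term ⇒ -0.286532;  D = +0.267042+0.103872i
Y_3^{m'}(θ=2.2185,φ=2.2099) and Σ D·Y over m':
  (+0.0000+0.0001i)·(+0.1990-0.0719i)  (-0.0010+0.0003i)·(+0.1131-0.3755i)  (-0.0051-0.0097i)·(-0.1261-0.1697i)  (+0.0608-0.0475i)·(+0.2656+0.0000i)  (+0.2676+0.2390i)·(+0.1261-0.1697i)  (-0.4625+0.7544i)·(+0.1131+0.3755i)  (+0.2670+0.1039i)·(-0.1990-0.0719i)
Y_3^2(R⁻¹ n̂) = -0.291792-0.153561i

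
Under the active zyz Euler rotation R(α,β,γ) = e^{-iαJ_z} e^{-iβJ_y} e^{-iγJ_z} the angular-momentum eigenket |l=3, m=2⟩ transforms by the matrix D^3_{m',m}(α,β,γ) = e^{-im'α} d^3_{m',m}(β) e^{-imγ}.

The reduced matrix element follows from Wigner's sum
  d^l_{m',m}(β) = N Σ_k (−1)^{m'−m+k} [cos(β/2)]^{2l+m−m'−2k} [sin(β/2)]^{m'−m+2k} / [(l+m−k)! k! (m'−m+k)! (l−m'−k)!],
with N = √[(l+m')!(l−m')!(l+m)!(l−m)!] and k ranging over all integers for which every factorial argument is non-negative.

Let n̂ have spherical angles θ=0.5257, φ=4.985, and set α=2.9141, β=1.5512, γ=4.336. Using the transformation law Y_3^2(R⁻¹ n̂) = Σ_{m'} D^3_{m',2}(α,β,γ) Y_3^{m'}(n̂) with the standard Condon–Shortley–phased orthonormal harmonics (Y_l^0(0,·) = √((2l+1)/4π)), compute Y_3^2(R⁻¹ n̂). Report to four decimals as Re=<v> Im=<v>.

Need the full column D^3_{m',2} for m'=−3..3 at α=2.9141, β=1.5512, γ=4.336.
cos(β/2)=0.714001, sin(β/2)=0.700145
d^3_{-3,2}: single k=5 term ⇒ +0.294248;  D = +0.293521+0.020669i
d^3_{-2,2}: k∈[4..5] ⇒ +0.612518 -0.117795 = +0.494723;  D = -0.472948-0.145157i
d^3_{-1,2}: k∈[3..4] ⇒ +0.790114 -0.379872 = +0.410242;  D = +0.354933+0.205720i
d^3_{0,2}: k∈[2..3] ⇒ +0.697801 -0.670980 = +0.026821;  D = -0.019574-0.018337i
d^3_{1,2}: k∈[1..2] ⇒ +0.410849 -0.790114 = -0.379265;  D = -0.211174-0.315036i
d^3_{2,2}: k∈[0..1] ⇒ +0.132493 -0.637002 = -0.504509;  D = +0.179157+0.471627i
d^3_{3,2}: single k=0 term ⇒ -0.318242;  D = -0.043003-0.315323i
Y_3^{m'}(θ=0.5257,φ=4.985) and Σ D·Y over m':
  (+0.2935+0.0207i)·(-0.0385-0.0361i)  (-0.4729-0.1452i)·(-0.1903+0.1154i)  (+0.3549+0.2057i)·(+0.1197+0.4281i)  (-0.0196-0.0183i)·(+0.2392+0.0000i)  (-0.2112-0.3150i)·(-0.1197+0.4281i)  (+0.1792+0.4716i)·(-0.1903-0.1154i)  (-0.0430-0.3153i)·(+0.0385-0.0361i)
Y_3^2(R⁻¹ n̂) = +0.213424-0.039895i

Re=0.2134 Im=-0.0399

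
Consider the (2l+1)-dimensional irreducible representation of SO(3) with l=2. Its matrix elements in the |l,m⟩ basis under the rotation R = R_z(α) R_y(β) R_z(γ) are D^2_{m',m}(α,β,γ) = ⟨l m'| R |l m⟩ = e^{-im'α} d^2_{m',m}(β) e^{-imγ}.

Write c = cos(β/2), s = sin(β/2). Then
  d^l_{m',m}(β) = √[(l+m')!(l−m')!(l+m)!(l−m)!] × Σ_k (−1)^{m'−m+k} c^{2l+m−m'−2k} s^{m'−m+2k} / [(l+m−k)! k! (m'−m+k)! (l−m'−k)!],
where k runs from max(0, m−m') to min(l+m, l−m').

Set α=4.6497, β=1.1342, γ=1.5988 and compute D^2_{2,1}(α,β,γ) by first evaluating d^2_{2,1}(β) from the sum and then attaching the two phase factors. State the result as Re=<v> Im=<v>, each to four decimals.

Re=0.0627 Im=-0.6416

D^2_{2,1}(4.6497,1.1342,1.5988) = e^{-i·2·4.6497}·d^2_{2,1}(1.1342)·e^{-i·1·1.5988}. Compute d first:
Half-angle: c=0.843462, s=0.537188. N=√(24·1·6·1)=12.000000
k∈{0} keeps every argument non-negative
  k=0: (−1)^1·12.0000/(6)·0.8435^3·0.5372^1 = -0.644694
d^2_{2,1}(1.1342) = -0.644694
D = (-0.992150-0.125050i)·(-0.644694)·(-0.028000-0.999608i) = +0.062677-0.641640i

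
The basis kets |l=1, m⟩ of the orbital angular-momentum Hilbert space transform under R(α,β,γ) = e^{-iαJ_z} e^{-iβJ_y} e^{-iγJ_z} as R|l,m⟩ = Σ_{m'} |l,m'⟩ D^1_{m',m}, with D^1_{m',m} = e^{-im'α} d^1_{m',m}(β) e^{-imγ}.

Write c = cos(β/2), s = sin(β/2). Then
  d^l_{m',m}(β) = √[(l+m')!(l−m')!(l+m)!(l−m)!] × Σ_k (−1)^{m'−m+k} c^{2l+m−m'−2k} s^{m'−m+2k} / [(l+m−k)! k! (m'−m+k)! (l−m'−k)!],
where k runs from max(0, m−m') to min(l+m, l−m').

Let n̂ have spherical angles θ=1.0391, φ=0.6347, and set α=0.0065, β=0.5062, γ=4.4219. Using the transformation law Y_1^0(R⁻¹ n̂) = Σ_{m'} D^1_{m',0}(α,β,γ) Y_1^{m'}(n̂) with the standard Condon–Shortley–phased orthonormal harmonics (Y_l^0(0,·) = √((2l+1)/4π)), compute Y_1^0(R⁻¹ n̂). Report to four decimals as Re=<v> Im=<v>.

Re=0.3819 Im=0.0000

Need the full column D^1_{m',0} for m'=−1..1 at α=0.0065, β=0.5062, γ=4.4219.
cos(β/2)=0.968141, sin(β/2)=0.250406
d^1_{-1,0}: single k=1 term ⇒ +0.342846;  D = +0.342839+0.002228i
d^1_{0,0}: k∈[0..1] ⇒ +0.937297 -0.062703 = +0.874593;  D = +0.874593+0.000000i
d^1_{1,0}: single k=0 term ⇒ -0.342846;  D = -0.342839+0.002228i
Y_1^{m'}(θ=1.0391,φ=0.6347) and Σ D·Y over m':
  (+0.3428+0.0022i)·(+0.2398-0.1766i)  (+0.8746+0.0000i)·(+0.2477+0.0000i)  (-0.3428+0.0022i)·(-0.2398-0.1766i)
Y_1^0(R⁻¹ n̂) = +0.381868+0.000000i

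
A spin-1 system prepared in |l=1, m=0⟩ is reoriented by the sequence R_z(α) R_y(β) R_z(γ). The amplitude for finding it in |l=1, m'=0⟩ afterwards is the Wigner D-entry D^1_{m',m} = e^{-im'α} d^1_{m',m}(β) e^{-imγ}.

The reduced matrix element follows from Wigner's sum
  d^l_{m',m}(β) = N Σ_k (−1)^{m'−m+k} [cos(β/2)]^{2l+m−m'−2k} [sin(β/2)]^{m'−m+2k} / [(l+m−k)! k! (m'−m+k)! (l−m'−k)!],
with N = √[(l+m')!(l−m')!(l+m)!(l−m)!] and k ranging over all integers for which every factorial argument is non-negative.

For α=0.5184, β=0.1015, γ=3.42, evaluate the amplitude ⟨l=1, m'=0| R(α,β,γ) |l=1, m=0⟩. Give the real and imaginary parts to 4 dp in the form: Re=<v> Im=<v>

Re=0.9949 Im=0.0000

Split into d^1_{0,0}(β=0.1015) × two z-phases.
With c≡cos(β/2)=0.998712 and s≡sin(β/2)=0.050728, N=[1·1·1·1]^{1/2}=1.000000
k∈{0,1} keeps every argument non-negative
  k=0: (−1)^0·1.0000/(1)·0.9987^2·0.0507^0 = +0.997427
  k=1: (−1)^1·1.0000/(1)·0.9987^0·0.0507^2 = -0.002573
d^1_{0,0}(0.1015) = +0.997427 -0.002573 = +0.994853
D = (+1.000000+0.000000i)·(+0.994853)·(+1.000000+0.000000i) = +0.994853+0.000000i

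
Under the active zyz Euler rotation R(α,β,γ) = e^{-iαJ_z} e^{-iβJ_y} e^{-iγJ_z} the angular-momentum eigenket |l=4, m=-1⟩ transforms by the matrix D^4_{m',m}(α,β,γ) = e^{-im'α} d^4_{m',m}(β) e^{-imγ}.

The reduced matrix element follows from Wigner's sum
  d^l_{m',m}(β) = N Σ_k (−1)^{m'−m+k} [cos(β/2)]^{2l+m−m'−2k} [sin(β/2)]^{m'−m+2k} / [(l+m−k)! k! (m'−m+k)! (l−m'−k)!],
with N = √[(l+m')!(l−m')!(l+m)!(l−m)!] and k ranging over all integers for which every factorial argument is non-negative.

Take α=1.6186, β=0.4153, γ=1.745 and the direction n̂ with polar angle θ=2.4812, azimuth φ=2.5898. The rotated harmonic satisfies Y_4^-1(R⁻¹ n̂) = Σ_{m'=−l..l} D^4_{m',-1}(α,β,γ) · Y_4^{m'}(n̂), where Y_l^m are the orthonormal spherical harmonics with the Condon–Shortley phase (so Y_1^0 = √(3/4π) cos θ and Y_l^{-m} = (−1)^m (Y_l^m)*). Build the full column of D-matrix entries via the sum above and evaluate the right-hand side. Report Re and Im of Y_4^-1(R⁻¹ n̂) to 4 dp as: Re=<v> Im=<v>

Need the full column D^4_{m',-1} for m'=−4..4 at α=1.6186, β=0.4153, γ=1.745.
cos(β/2)=0.978518, sin(β/2)=0.206161
d^4_{-4,-1}: single k=3 term ⇒ +0.058824;  D = -0.021020+0.054940i
d^4_{-3,-1}: k∈[2..3] ⇒ +0.296139 -0.021909 = +0.274231;  D = +0.260514+0.085643i
d^4_{-2,-1}: k∈[1..3] ⇒ +0.751320 -0.166752 +0.004935 = +0.589503;  D = +0.157132-0.568175i
d^4_{-1,-1}: k∈[0..3] ⇒ +0.840525 -0.559651 +0.049685 -0.000735 = +0.329824;  D = -0.321729-0.072623i
d^4_{0,-1}: k∈[0..3] ⇒ -0.791960 +0.210926 -0.009363 +0.000069 = -0.590328;  D = +0.102318-0.581393i
d^4_{1,-1}: k∈[0..3] ⇒ +0.373101 -0.049685 +0.001103 -0.000003 = +0.324515;  D = +0.321927+0.040910i
d^4_{2,-1}: k∈[0..2] ⇒ -0.111168 +0.007402 -0.000066 = -0.103831;  D = -0.008152+0.103511i
d^4_{3,-1}: k∈[0..1] ⇒ +0.021909 -0.000584 = +0.021325;  D = -0.021315-0.000657i
d^4_{4,-1}: single k=0 term ⇒ -0.002611;  D = -0.000044-0.002611i
Y_4^{m'}(θ=2.4812,φ=2.5898) and Σ D·Y over m':
  (-0.0210+0.0549i)·(-0.0372+0.0504i)  (+0.2605+0.0856i)·(-0.0193+0.2274i)  (+0.1571-0.5682i)·(+0.1908+0.3783i)  (-0.3217-0.0726i)·(+0.2666+0.1641i)  (+0.1023-0.5814i)·(-0.2217+0.0000i)  (+0.3219+0.0409i)·(-0.2666+0.1641i)  (-0.0082+0.1035i)·(+0.1908-0.3783i)  (-0.0213-0.0007i)·(+0.0193+0.2274i)  (-0.0000-0.0026i)·(-0.0372-0.0504i)
Y_4^-1(R⁻¹ n̂) = +0.066575+0.122232i

Re=0.0666 Im=0.1222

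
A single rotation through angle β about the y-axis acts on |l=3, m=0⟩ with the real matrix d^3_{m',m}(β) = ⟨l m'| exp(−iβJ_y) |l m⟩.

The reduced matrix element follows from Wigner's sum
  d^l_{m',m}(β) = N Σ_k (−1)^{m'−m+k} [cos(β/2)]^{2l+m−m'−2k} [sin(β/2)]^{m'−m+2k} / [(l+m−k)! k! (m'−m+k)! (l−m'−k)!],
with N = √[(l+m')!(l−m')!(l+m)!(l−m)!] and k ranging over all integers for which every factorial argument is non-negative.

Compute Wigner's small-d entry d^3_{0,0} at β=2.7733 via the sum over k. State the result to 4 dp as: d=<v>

d^3_{0,0}(β=2.7733) via Wigner's sum:
With c≡cos(β/2)=0.183107 and s≡sin(β/2)=0.983093, N=[6·6·6·6]^{1/2}=36.000000
k: max(0,(0)−(0))=0 … min(3+(0),3−(0))=3
  k=0: (−1)^0·36.0000/(36)·0.1831^6·0.9831^0 = +0.000038
  k=1: (−1)^1·36.0000/(4)·0.1831^4·0.9831^2 = -0.009778
  k=2: (−1)^2·36.0000/(4)·0.1831^2·0.9831^4 = +0.281859
  k=3: (−1)^3·36.0000/(36)·0.1831^0·0.9831^6 = -0.902750
d^3_{0,0}(2.7733) = +0.000038 -0.009778 +0.281859 -0.902750 = -0.630631

d=-0.6306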